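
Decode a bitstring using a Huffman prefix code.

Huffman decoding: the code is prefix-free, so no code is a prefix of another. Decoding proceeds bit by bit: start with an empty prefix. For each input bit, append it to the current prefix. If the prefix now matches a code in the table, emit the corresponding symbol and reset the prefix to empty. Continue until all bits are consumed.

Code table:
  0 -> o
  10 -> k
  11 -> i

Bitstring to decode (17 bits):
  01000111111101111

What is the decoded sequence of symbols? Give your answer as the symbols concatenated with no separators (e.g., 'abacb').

Answer: okooiiikii

Derivation:
Bit 0: prefix='0' -> emit 'o', reset
Bit 1: prefix='1' (no match yet)
Bit 2: prefix='10' -> emit 'k', reset
Bit 3: prefix='0' -> emit 'o', reset
Bit 4: prefix='0' -> emit 'o', reset
Bit 5: prefix='1' (no match yet)
Bit 6: prefix='11' -> emit 'i', reset
Bit 7: prefix='1' (no match yet)
Bit 8: prefix='11' -> emit 'i', reset
Bit 9: prefix='1' (no match yet)
Bit 10: prefix='11' -> emit 'i', reset
Bit 11: prefix='1' (no match yet)
Bit 12: prefix='10' -> emit 'k', reset
Bit 13: prefix='1' (no match yet)
Bit 14: prefix='11' -> emit 'i', reset
Bit 15: prefix='1' (no match yet)
Bit 16: prefix='11' -> emit 'i', reset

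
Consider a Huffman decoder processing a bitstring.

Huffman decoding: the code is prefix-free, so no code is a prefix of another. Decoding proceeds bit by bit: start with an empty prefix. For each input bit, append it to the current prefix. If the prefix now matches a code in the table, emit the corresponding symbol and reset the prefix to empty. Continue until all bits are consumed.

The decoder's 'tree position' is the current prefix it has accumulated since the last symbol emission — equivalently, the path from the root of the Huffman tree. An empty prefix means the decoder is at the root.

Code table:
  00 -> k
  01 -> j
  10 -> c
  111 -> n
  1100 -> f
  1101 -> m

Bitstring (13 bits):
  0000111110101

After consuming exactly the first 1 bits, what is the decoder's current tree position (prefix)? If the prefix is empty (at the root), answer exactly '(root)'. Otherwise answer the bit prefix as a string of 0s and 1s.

Answer: 0

Derivation:
Bit 0: prefix='0' (no match yet)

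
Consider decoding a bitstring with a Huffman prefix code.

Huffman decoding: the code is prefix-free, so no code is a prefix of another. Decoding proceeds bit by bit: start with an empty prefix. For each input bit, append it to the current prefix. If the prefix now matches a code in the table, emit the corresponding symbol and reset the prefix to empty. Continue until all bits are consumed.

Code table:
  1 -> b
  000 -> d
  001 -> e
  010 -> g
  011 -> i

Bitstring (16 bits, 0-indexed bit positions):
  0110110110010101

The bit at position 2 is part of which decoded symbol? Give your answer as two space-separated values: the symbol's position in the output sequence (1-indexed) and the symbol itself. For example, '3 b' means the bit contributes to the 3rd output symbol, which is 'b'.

Answer: 1 i

Derivation:
Bit 0: prefix='0' (no match yet)
Bit 1: prefix='01' (no match yet)
Bit 2: prefix='011' -> emit 'i', reset
Bit 3: prefix='0' (no match yet)
Bit 4: prefix='01' (no match yet)
Bit 5: prefix='011' -> emit 'i', reset
Bit 6: prefix='0' (no match yet)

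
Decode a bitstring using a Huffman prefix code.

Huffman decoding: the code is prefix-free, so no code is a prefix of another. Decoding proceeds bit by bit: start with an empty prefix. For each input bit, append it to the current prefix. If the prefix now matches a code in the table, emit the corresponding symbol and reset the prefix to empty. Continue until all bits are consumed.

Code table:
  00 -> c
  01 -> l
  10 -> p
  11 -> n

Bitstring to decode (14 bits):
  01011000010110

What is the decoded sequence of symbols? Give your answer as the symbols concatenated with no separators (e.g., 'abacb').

Bit 0: prefix='0' (no match yet)
Bit 1: prefix='01' -> emit 'l', reset
Bit 2: prefix='0' (no match yet)
Bit 3: prefix='01' -> emit 'l', reset
Bit 4: prefix='1' (no match yet)
Bit 5: prefix='10' -> emit 'p', reset
Bit 6: prefix='0' (no match yet)
Bit 7: prefix='00' -> emit 'c', reset
Bit 8: prefix='0' (no match yet)
Bit 9: prefix='01' -> emit 'l', reset
Bit 10: prefix='0' (no match yet)
Bit 11: prefix='01' -> emit 'l', reset
Bit 12: prefix='1' (no match yet)
Bit 13: prefix='10' -> emit 'p', reset

Answer: llpcllp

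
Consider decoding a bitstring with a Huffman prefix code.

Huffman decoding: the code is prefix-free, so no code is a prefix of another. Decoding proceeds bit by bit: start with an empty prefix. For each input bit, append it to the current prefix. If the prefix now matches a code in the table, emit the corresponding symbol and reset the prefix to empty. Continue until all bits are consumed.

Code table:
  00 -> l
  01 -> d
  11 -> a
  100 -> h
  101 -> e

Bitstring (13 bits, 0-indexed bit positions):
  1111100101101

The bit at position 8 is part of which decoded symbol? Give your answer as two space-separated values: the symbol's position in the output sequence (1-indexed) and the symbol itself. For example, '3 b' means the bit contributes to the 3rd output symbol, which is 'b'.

Bit 0: prefix='1' (no match yet)
Bit 1: prefix='11' -> emit 'a', reset
Bit 2: prefix='1' (no match yet)
Bit 3: prefix='11' -> emit 'a', reset
Bit 4: prefix='1' (no match yet)
Bit 5: prefix='10' (no match yet)
Bit 6: prefix='100' -> emit 'h', reset
Bit 7: prefix='1' (no match yet)
Bit 8: prefix='10' (no match yet)
Bit 9: prefix='101' -> emit 'e', reset
Bit 10: prefix='1' (no match yet)
Bit 11: prefix='10' (no match yet)
Bit 12: prefix='101' -> emit 'e', reset

Answer: 4 e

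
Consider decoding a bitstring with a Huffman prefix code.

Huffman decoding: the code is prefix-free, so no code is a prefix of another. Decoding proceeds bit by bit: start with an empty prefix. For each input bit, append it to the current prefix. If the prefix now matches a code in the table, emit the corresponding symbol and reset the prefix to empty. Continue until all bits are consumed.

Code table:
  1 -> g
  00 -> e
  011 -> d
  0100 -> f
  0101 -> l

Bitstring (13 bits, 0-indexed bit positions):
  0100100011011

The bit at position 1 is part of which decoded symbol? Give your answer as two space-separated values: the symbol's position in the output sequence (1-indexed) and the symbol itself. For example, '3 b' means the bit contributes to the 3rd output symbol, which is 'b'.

Answer: 1 f

Derivation:
Bit 0: prefix='0' (no match yet)
Bit 1: prefix='01' (no match yet)
Bit 2: prefix='010' (no match yet)
Bit 3: prefix='0100' -> emit 'f', reset
Bit 4: prefix='1' -> emit 'g', reset
Bit 5: prefix='0' (no match yet)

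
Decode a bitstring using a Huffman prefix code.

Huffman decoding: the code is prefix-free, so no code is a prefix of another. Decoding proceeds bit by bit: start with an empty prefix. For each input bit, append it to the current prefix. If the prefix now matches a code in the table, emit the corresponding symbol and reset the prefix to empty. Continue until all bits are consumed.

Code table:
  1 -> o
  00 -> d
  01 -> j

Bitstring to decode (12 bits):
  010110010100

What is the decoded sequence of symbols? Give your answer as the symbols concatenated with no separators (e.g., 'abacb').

Bit 0: prefix='0' (no match yet)
Bit 1: prefix='01' -> emit 'j', reset
Bit 2: prefix='0' (no match yet)
Bit 3: prefix='01' -> emit 'j', reset
Bit 4: prefix='1' -> emit 'o', reset
Bit 5: prefix='0' (no match yet)
Bit 6: prefix='00' -> emit 'd', reset
Bit 7: prefix='1' -> emit 'o', reset
Bit 8: prefix='0' (no match yet)
Bit 9: prefix='01' -> emit 'j', reset
Bit 10: prefix='0' (no match yet)
Bit 11: prefix='00' -> emit 'd', reset

Answer: jjodojd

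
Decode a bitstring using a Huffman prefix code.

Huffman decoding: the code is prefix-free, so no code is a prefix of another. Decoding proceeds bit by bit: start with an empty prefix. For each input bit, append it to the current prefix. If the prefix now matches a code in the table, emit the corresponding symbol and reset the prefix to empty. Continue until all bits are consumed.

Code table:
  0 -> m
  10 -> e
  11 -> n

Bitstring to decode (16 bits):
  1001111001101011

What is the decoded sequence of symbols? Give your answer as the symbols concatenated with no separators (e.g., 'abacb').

Bit 0: prefix='1' (no match yet)
Bit 1: prefix='10' -> emit 'e', reset
Bit 2: prefix='0' -> emit 'm', reset
Bit 3: prefix='1' (no match yet)
Bit 4: prefix='11' -> emit 'n', reset
Bit 5: prefix='1' (no match yet)
Bit 6: prefix='11' -> emit 'n', reset
Bit 7: prefix='0' -> emit 'm', reset
Bit 8: prefix='0' -> emit 'm', reset
Bit 9: prefix='1' (no match yet)
Bit 10: prefix='11' -> emit 'n', reset
Bit 11: prefix='0' -> emit 'm', reset
Bit 12: prefix='1' (no match yet)
Bit 13: prefix='10' -> emit 'e', reset
Bit 14: prefix='1' (no match yet)
Bit 15: prefix='11' -> emit 'n', reset

Answer: emnnmmnmen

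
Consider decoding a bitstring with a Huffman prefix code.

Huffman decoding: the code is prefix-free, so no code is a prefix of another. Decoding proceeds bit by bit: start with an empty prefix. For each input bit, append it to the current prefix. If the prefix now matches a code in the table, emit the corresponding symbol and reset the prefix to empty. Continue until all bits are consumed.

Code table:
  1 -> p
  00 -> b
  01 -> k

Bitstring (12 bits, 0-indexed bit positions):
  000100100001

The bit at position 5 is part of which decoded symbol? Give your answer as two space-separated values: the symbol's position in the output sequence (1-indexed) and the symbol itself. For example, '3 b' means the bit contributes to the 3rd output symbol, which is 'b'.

Answer: 3 b

Derivation:
Bit 0: prefix='0' (no match yet)
Bit 1: prefix='00' -> emit 'b', reset
Bit 2: prefix='0' (no match yet)
Bit 3: prefix='01' -> emit 'k', reset
Bit 4: prefix='0' (no match yet)
Bit 5: prefix='00' -> emit 'b', reset
Bit 6: prefix='1' -> emit 'p', reset
Bit 7: prefix='0' (no match yet)
Bit 8: prefix='00' -> emit 'b', reset
Bit 9: prefix='0' (no match yet)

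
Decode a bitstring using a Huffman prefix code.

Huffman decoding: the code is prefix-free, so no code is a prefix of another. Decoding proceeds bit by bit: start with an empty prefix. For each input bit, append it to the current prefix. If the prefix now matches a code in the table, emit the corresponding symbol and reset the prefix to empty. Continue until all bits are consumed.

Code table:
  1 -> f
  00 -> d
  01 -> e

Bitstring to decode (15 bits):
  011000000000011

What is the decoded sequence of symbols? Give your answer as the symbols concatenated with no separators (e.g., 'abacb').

Answer: efdddddff

Derivation:
Bit 0: prefix='0' (no match yet)
Bit 1: prefix='01' -> emit 'e', reset
Bit 2: prefix='1' -> emit 'f', reset
Bit 3: prefix='0' (no match yet)
Bit 4: prefix='00' -> emit 'd', reset
Bit 5: prefix='0' (no match yet)
Bit 6: prefix='00' -> emit 'd', reset
Bit 7: prefix='0' (no match yet)
Bit 8: prefix='00' -> emit 'd', reset
Bit 9: prefix='0' (no match yet)
Bit 10: prefix='00' -> emit 'd', reset
Bit 11: prefix='0' (no match yet)
Bit 12: prefix='00' -> emit 'd', reset
Bit 13: prefix='1' -> emit 'f', reset
Bit 14: prefix='1' -> emit 'f', reset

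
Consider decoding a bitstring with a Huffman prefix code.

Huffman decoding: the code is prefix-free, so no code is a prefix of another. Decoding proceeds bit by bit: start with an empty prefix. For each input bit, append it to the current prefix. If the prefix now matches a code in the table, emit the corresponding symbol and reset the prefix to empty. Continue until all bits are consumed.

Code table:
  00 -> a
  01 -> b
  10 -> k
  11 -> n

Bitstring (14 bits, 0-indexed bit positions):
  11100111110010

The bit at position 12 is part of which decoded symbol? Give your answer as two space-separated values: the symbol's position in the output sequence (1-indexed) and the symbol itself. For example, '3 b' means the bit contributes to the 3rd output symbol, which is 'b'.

Answer: 7 k

Derivation:
Bit 0: prefix='1' (no match yet)
Bit 1: prefix='11' -> emit 'n', reset
Bit 2: prefix='1' (no match yet)
Bit 3: prefix='10' -> emit 'k', reset
Bit 4: prefix='0' (no match yet)
Bit 5: prefix='01' -> emit 'b', reset
Bit 6: prefix='1' (no match yet)
Bit 7: prefix='11' -> emit 'n', reset
Bit 8: prefix='1' (no match yet)
Bit 9: prefix='11' -> emit 'n', reset
Bit 10: prefix='0' (no match yet)
Bit 11: prefix='00' -> emit 'a', reset
Bit 12: prefix='1' (no match yet)
Bit 13: prefix='10' -> emit 'k', reset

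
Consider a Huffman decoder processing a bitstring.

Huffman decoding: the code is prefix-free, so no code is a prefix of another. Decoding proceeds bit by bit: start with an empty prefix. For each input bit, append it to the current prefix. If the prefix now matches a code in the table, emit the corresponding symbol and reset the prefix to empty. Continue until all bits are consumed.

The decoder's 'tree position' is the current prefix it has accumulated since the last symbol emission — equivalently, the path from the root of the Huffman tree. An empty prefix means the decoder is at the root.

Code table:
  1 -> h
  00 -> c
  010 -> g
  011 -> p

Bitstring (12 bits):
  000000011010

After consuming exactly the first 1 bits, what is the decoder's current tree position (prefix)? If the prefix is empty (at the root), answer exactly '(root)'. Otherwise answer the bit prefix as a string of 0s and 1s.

Answer: 0

Derivation:
Bit 0: prefix='0' (no match yet)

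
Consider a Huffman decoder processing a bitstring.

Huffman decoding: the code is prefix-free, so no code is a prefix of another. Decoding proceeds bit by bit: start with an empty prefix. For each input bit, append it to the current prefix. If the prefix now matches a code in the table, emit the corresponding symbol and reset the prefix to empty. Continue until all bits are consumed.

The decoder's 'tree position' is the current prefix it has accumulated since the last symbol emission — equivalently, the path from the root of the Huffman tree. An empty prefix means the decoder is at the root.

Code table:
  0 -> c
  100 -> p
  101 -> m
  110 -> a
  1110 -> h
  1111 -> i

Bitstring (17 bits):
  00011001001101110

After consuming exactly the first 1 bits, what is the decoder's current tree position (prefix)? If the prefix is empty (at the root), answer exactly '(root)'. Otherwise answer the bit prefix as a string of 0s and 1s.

Answer: (root)

Derivation:
Bit 0: prefix='0' -> emit 'c', reset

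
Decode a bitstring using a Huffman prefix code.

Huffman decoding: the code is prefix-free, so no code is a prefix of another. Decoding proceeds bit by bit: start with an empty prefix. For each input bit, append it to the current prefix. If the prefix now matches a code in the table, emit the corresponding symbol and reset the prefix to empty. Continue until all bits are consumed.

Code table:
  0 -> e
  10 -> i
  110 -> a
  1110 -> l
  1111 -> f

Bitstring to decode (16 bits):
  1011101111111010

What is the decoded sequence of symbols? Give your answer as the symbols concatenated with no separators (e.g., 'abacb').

Answer: ilfli

Derivation:
Bit 0: prefix='1' (no match yet)
Bit 1: prefix='10' -> emit 'i', reset
Bit 2: prefix='1' (no match yet)
Bit 3: prefix='11' (no match yet)
Bit 4: prefix='111' (no match yet)
Bit 5: prefix='1110' -> emit 'l', reset
Bit 6: prefix='1' (no match yet)
Bit 7: prefix='11' (no match yet)
Bit 8: prefix='111' (no match yet)
Bit 9: prefix='1111' -> emit 'f', reset
Bit 10: prefix='1' (no match yet)
Bit 11: prefix='11' (no match yet)
Bit 12: prefix='111' (no match yet)
Bit 13: prefix='1110' -> emit 'l', reset
Bit 14: prefix='1' (no match yet)
Bit 15: prefix='10' -> emit 'i', reset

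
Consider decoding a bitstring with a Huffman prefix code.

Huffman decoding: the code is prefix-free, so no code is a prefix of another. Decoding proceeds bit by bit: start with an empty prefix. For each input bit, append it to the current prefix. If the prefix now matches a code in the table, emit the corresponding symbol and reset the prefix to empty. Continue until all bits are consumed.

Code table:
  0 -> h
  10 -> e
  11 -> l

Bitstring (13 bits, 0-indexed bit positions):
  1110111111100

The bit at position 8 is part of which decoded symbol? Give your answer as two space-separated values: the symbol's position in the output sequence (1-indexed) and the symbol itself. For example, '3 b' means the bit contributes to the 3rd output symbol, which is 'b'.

Answer: 5 l

Derivation:
Bit 0: prefix='1' (no match yet)
Bit 1: prefix='11' -> emit 'l', reset
Bit 2: prefix='1' (no match yet)
Bit 3: prefix='10' -> emit 'e', reset
Bit 4: prefix='1' (no match yet)
Bit 5: prefix='11' -> emit 'l', reset
Bit 6: prefix='1' (no match yet)
Bit 7: prefix='11' -> emit 'l', reset
Bit 8: prefix='1' (no match yet)
Bit 9: prefix='11' -> emit 'l', reset
Bit 10: prefix='1' (no match yet)
Bit 11: prefix='10' -> emit 'e', reset
Bit 12: prefix='0' -> emit 'h', reset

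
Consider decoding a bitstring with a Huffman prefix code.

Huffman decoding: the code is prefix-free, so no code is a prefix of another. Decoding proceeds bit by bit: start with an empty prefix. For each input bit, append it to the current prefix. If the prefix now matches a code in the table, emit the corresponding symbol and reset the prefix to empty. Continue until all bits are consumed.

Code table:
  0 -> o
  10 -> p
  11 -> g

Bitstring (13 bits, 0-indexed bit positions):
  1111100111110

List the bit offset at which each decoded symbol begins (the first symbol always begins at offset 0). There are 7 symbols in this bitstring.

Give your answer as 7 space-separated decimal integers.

Answer: 0 2 4 6 7 9 11

Derivation:
Bit 0: prefix='1' (no match yet)
Bit 1: prefix='11' -> emit 'g', reset
Bit 2: prefix='1' (no match yet)
Bit 3: prefix='11' -> emit 'g', reset
Bit 4: prefix='1' (no match yet)
Bit 5: prefix='10' -> emit 'p', reset
Bit 6: prefix='0' -> emit 'o', reset
Bit 7: prefix='1' (no match yet)
Bit 8: prefix='11' -> emit 'g', reset
Bit 9: prefix='1' (no match yet)
Bit 10: prefix='11' -> emit 'g', reset
Bit 11: prefix='1' (no match yet)
Bit 12: prefix='10' -> emit 'p', reset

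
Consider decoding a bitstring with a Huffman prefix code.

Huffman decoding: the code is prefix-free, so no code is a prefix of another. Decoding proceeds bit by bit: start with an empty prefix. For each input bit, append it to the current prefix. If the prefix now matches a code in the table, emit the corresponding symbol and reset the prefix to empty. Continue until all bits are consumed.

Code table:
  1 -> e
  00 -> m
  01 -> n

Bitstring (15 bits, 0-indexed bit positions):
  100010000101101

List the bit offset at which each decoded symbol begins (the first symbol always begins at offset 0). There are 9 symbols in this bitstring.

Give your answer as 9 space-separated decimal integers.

Bit 0: prefix='1' -> emit 'e', reset
Bit 1: prefix='0' (no match yet)
Bit 2: prefix='00' -> emit 'm', reset
Bit 3: prefix='0' (no match yet)
Bit 4: prefix='01' -> emit 'n', reset
Bit 5: prefix='0' (no match yet)
Bit 6: prefix='00' -> emit 'm', reset
Bit 7: prefix='0' (no match yet)
Bit 8: prefix='00' -> emit 'm', reset
Bit 9: prefix='1' -> emit 'e', reset
Bit 10: prefix='0' (no match yet)
Bit 11: prefix='01' -> emit 'n', reset
Bit 12: prefix='1' -> emit 'e', reset
Bit 13: prefix='0' (no match yet)
Bit 14: prefix='01' -> emit 'n', reset

Answer: 0 1 3 5 7 9 10 12 13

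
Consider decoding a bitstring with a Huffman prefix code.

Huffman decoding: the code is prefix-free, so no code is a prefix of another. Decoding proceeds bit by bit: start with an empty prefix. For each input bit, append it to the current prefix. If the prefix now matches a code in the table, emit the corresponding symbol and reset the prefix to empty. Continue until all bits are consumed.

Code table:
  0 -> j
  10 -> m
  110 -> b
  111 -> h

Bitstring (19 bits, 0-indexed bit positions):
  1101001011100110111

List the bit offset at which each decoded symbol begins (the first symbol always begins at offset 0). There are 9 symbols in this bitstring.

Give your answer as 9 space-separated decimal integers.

Bit 0: prefix='1' (no match yet)
Bit 1: prefix='11' (no match yet)
Bit 2: prefix='110' -> emit 'b', reset
Bit 3: prefix='1' (no match yet)
Bit 4: prefix='10' -> emit 'm', reset
Bit 5: prefix='0' -> emit 'j', reset
Bit 6: prefix='1' (no match yet)
Bit 7: prefix='10' -> emit 'm', reset
Bit 8: prefix='1' (no match yet)
Bit 9: prefix='11' (no match yet)
Bit 10: prefix='111' -> emit 'h', reset
Bit 11: prefix='0' -> emit 'j', reset
Bit 12: prefix='0' -> emit 'j', reset
Bit 13: prefix='1' (no match yet)
Bit 14: prefix='11' (no match yet)
Bit 15: prefix='110' -> emit 'b', reset
Bit 16: prefix='1' (no match yet)
Bit 17: prefix='11' (no match yet)
Bit 18: prefix='111' -> emit 'h', reset

Answer: 0 3 5 6 8 11 12 13 16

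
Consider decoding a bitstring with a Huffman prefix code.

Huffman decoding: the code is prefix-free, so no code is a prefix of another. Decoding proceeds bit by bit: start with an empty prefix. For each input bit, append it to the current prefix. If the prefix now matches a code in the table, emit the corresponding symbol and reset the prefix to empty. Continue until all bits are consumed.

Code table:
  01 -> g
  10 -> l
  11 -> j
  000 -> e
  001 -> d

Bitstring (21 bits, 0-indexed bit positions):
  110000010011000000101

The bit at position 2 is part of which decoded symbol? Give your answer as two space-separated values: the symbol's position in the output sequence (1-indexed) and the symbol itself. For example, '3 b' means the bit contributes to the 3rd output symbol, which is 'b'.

Answer: 2 e

Derivation:
Bit 0: prefix='1' (no match yet)
Bit 1: prefix='11' -> emit 'j', reset
Bit 2: prefix='0' (no match yet)
Bit 3: prefix='00' (no match yet)
Bit 4: prefix='000' -> emit 'e', reset
Bit 5: prefix='0' (no match yet)
Bit 6: prefix='00' (no match yet)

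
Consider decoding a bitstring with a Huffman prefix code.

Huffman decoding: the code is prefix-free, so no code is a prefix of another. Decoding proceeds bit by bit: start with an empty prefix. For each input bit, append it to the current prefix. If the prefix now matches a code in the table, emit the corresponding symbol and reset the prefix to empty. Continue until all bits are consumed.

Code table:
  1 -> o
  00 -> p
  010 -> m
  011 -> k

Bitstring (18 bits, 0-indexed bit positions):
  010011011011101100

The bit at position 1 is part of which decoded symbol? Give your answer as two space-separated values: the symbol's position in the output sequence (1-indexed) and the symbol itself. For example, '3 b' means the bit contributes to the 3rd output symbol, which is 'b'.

Answer: 1 m

Derivation:
Bit 0: prefix='0' (no match yet)
Bit 1: prefix='01' (no match yet)
Bit 2: prefix='010' -> emit 'm', reset
Bit 3: prefix='0' (no match yet)
Bit 4: prefix='01' (no match yet)
Bit 5: prefix='011' -> emit 'k', reset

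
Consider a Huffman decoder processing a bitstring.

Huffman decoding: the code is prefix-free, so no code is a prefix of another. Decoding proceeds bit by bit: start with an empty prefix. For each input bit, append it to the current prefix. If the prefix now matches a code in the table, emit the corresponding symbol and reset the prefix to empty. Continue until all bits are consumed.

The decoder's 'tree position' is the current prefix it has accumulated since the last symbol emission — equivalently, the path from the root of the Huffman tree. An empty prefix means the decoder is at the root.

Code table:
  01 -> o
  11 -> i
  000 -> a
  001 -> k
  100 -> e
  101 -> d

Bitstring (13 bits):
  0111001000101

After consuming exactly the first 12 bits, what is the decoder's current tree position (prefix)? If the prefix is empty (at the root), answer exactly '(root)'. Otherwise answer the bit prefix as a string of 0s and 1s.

Answer: 10

Derivation:
Bit 0: prefix='0' (no match yet)
Bit 1: prefix='01' -> emit 'o', reset
Bit 2: prefix='1' (no match yet)
Bit 3: prefix='11' -> emit 'i', reset
Bit 4: prefix='0' (no match yet)
Bit 5: prefix='00' (no match yet)
Bit 6: prefix='001' -> emit 'k', reset
Bit 7: prefix='0' (no match yet)
Bit 8: prefix='00' (no match yet)
Bit 9: prefix='000' -> emit 'a', reset
Bit 10: prefix='1' (no match yet)
Bit 11: prefix='10' (no match yet)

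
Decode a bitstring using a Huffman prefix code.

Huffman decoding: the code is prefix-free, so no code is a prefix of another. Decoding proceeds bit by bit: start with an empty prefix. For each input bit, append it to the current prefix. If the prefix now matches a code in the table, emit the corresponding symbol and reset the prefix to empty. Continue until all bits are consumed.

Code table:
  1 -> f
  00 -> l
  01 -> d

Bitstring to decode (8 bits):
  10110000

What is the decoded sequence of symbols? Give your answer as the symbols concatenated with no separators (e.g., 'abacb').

Bit 0: prefix='1' -> emit 'f', reset
Bit 1: prefix='0' (no match yet)
Bit 2: prefix='01' -> emit 'd', reset
Bit 3: prefix='1' -> emit 'f', reset
Bit 4: prefix='0' (no match yet)
Bit 5: prefix='00' -> emit 'l', reset
Bit 6: prefix='0' (no match yet)
Bit 7: prefix='00' -> emit 'l', reset

Answer: fdfll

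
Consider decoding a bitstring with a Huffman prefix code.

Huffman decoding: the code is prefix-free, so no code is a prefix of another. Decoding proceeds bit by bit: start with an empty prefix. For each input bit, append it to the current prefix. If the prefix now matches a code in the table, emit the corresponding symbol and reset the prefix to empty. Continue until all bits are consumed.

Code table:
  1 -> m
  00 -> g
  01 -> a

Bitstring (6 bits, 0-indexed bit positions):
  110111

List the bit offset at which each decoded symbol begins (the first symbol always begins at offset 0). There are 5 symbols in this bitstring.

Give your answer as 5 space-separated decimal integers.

Bit 0: prefix='1' -> emit 'm', reset
Bit 1: prefix='1' -> emit 'm', reset
Bit 2: prefix='0' (no match yet)
Bit 3: prefix='01' -> emit 'a', reset
Bit 4: prefix='1' -> emit 'm', reset
Bit 5: prefix='1' -> emit 'm', reset

Answer: 0 1 2 4 5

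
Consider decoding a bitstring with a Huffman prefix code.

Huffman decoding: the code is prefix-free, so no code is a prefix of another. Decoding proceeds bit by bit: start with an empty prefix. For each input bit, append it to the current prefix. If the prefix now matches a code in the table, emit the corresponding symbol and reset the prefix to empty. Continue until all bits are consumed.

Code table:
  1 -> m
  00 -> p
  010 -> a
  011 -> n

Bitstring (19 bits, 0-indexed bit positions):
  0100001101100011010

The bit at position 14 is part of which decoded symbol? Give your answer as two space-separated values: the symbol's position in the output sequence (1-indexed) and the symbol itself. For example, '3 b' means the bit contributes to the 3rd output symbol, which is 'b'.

Answer: 6 n

Derivation:
Bit 0: prefix='0' (no match yet)
Bit 1: prefix='01' (no match yet)
Bit 2: prefix='010' -> emit 'a', reset
Bit 3: prefix='0' (no match yet)
Bit 4: prefix='00' -> emit 'p', reset
Bit 5: prefix='0' (no match yet)
Bit 6: prefix='01' (no match yet)
Bit 7: prefix='011' -> emit 'n', reset
Bit 8: prefix='0' (no match yet)
Bit 9: prefix='01' (no match yet)
Bit 10: prefix='011' -> emit 'n', reset
Bit 11: prefix='0' (no match yet)
Bit 12: prefix='00' -> emit 'p', reset
Bit 13: prefix='0' (no match yet)
Bit 14: prefix='01' (no match yet)
Bit 15: prefix='011' -> emit 'n', reset
Bit 16: prefix='0' (no match yet)
Bit 17: prefix='01' (no match yet)
Bit 18: prefix='010' -> emit 'a', reset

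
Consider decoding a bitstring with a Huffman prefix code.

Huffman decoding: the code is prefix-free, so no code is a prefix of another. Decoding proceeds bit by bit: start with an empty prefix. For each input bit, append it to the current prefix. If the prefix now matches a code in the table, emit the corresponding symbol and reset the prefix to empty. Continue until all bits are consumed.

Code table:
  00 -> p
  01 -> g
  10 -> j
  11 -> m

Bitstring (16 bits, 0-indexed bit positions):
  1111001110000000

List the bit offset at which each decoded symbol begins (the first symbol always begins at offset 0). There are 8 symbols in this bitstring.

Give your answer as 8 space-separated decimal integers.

Bit 0: prefix='1' (no match yet)
Bit 1: prefix='11' -> emit 'm', reset
Bit 2: prefix='1' (no match yet)
Bit 3: prefix='11' -> emit 'm', reset
Bit 4: prefix='0' (no match yet)
Bit 5: prefix='00' -> emit 'p', reset
Bit 6: prefix='1' (no match yet)
Bit 7: prefix='11' -> emit 'm', reset
Bit 8: prefix='1' (no match yet)
Bit 9: prefix='10' -> emit 'j', reset
Bit 10: prefix='0' (no match yet)
Bit 11: prefix='00' -> emit 'p', reset
Bit 12: prefix='0' (no match yet)
Bit 13: prefix='00' -> emit 'p', reset
Bit 14: prefix='0' (no match yet)
Bit 15: prefix='00' -> emit 'p', reset

Answer: 0 2 4 6 8 10 12 14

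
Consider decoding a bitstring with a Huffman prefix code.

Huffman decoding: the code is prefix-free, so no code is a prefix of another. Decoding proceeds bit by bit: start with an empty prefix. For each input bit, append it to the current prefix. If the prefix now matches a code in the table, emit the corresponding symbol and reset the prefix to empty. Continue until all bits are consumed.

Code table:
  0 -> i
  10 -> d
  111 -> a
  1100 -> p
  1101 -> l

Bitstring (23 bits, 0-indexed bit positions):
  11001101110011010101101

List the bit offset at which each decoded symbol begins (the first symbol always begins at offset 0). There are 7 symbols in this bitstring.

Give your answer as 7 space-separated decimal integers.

Answer: 0 4 8 12 16 17 19

Derivation:
Bit 0: prefix='1' (no match yet)
Bit 1: prefix='11' (no match yet)
Bit 2: prefix='110' (no match yet)
Bit 3: prefix='1100' -> emit 'p', reset
Bit 4: prefix='1' (no match yet)
Bit 5: prefix='11' (no match yet)
Bit 6: prefix='110' (no match yet)
Bit 7: prefix='1101' -> emit 'l', reset
Bit 8: prefix='1' (no match yet)
Bit 9: prefix='11' (no match yet)
Bit 10: prefix='110' (no match yet)
Bit 11: prefix='1100' -> emit 'p', reset
Bit 12: prefix='1' (no match yet)
Bit 13: prefix='11' (no match yet)
Bit 14: prefix='110' (no match yet)
Bit 15: prefix='1101' -> emit 'l', reset
Bit 16: prefix='0' -> emit 'i', reset
Bit 17: prefix='1' (no match yet)
Bit 18: prefix='10' -> emit 'd', reset
Bit 19: prefix='1' (no match yet)
Bit 20: prefix='11' (no match yet)
Bit 21: prefix='110' (no match yet)
Bit 22: prefix='1101' -> emit 'l', reset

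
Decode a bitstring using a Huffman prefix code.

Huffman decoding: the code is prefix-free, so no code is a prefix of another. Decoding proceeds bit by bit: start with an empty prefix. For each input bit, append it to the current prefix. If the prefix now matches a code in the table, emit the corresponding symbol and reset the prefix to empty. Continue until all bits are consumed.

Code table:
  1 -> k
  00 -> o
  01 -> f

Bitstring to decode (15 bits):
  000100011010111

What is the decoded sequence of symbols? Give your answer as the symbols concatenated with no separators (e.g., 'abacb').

Bit 0: prefix='0' (no match yet)
Bit 1: prefix='00' -> emit 'o', reset
Bit 2: prefix='0' (no match yet)
Bit 3: prefix='01' -> emit 'f', reset
Bit 4: prefix='0' (no match yet)
Bit 5: prefix='00' -> emit 'o', reset
Bit 6: prefix='0' (no match yet)
Bit 7: prefix='01' -> emit 'f', reset
Bit 8: prefix='1' -> emit 'k', reset
Bit 9: prefix='0' (no match yet)
Bit 10: prefix='01' -> emit 'f', reset
Bit 11: prefix='0' (no match yet)
Bit 12: prefix='01' -> emit 'f', reset
Bit 13: prefix='1' -> emit 'k', reset
Bit 14: prefix='1' -> emit 'k', reset

Answer: ofofkffkk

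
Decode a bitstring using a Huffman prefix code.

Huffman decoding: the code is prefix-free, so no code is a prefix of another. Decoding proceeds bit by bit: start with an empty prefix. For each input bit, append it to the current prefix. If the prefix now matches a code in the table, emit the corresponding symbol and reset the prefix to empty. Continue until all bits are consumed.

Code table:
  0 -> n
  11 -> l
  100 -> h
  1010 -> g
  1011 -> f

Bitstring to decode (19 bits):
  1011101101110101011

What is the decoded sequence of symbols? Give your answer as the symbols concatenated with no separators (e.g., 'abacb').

Answer: ffnlgf

Derivation:
Bit 0: prefix='1' (no match yet)
Bit 1: prefix='10' (no match yet)
Bit 2: prefix='101' (no match yet)
Bit 3: prefix='1011' -> emit 'f', reset
Bit 4: prefix='1' (no match yet)
Bit 5: prefix='10' (no match yet)
Bit 6: prefix='101' (no match yet)
Bit 7: prefix='1011' -> emit 'f', reset
Bit 8: prefix='0' -> emit 'n', reset
Bit 9: prefix='1' (no match yet)
Bit 10: prefix='11' -> emit 'l', reset
Bit 11: prefix='1' (no match yet)
Bit 12: prefix='10' (no match yet)
Bit 13: prefix='101' (no match yet)
Bit 14: prefix='1010' -> emit 'g', reset
Bit 15: prefix='1' (no match yet)
Bit 16: prefix='10' (no match yet)
Bit 17: prefix='101' (no match yet)
Bit 18: prefix='1011' -> emit 'f', reset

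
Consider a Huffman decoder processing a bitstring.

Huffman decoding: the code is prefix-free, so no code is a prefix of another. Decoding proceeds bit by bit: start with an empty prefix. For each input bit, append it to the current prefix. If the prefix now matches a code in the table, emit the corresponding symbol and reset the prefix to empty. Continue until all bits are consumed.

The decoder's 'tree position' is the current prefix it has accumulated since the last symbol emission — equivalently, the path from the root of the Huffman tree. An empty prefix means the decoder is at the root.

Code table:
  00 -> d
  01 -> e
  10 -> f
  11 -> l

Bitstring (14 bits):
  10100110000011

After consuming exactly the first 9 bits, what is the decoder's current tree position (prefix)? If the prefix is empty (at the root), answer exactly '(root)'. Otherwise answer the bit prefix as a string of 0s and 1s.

Bit 0: prefix='1' (no match yet)
Bit 1: prefix='10' -> emit 'f', reset
Bit 2: prefix='1' (no match yet)
Bit 3: prefix='10' -> emit 'f', reset
Bit 4: prefix='0' (no match yet)
Bit 5: prefix='01' -> emit 'e', reset
Bit 6: prefix='1' (no match yet)
Bit 7: prefix='10' -> emit 'f', reset
Bit 8: prefix='0' (no match yet)

Answer: 0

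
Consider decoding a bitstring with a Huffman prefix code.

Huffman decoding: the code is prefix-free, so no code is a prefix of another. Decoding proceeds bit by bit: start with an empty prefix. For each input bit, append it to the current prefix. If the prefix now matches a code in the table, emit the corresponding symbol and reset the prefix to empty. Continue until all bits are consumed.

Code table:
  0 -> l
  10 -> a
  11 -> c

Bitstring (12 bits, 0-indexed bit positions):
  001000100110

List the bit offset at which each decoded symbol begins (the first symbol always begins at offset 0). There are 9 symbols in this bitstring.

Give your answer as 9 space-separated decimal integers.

Bit 0: prefix='0' -> emit 'l', reset
Bit 1: prefix='0' -> emit 'l', reset
Bit 2: prefix='1' (no match yet)
Bit 3: prefix='10' -> emit 'a', reset
Bit 4: prefix='0' -> emit 'l', reset
Bit 5: prefix='0' -> emit 'l', reset
Bit 6: prefix='1' (no match yet)
Bit 7: prefix='10' -> emit 'a', reset
Bit 8: prefix='0' -> emit 'l', reset
Bit 9: prefix='1' (no match yet)
Bit 10: prefix='11' -> emit 'c', reset
Bit 11: prefix='0' -> emit 'l', reset

Answer: 0 1 2 4 5 6 8 9 11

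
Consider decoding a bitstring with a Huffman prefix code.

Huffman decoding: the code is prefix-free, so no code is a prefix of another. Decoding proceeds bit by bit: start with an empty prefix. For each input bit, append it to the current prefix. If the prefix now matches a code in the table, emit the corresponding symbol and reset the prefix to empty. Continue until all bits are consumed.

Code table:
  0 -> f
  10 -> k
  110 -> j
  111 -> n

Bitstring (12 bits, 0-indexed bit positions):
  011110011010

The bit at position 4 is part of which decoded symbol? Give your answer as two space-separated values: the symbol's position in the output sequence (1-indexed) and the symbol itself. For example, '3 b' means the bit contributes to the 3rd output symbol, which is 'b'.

Bit 0: prefix='0' -> emit 'f', reset
Bit 1: prefix='1' (no match yet)
Bit 2: prefix='11' (no match yet)
Bit 3: prefix='111' -> emit 'n', reset
Bit 4: prefix='1' (no match yet)
Bit 5: prefix='10' -> emit 'k', reset
Bit 6: prefix='0' -> emit 'f', reset
Bit 7: prefix='1' (no match yet)
Bit 8: prefix='11' (no match yet)

Answer: 3 k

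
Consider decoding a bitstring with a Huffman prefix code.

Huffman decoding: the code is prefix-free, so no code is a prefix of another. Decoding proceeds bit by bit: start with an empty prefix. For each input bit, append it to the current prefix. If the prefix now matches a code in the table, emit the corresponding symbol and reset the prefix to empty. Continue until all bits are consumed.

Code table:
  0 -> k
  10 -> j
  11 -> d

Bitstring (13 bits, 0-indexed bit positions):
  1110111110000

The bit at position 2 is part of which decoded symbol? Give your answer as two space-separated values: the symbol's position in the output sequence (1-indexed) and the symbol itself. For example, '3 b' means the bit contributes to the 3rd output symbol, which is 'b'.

Answer: 2 j

Derivation:
Bit 0: prefix='1' (no match yet)
Bit 1: prefix='11' -> emit 'd', reset
Bit 2: prefix='1' (no match yet)
Bit 3: prefix='10' -> emit 'j', reset
Bit 4: prefix='1' (no match yet)
Bit 5: prefix='11' -> emit 'd', reset
Bit 6: prefix='1' (no match yet)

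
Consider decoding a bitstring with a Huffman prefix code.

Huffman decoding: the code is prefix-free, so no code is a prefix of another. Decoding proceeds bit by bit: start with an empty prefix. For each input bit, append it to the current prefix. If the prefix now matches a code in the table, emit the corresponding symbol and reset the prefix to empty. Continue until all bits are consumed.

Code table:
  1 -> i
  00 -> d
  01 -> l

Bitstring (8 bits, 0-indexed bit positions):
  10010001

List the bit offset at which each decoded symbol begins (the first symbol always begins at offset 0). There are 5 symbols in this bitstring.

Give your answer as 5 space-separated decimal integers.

Answer: 0 1 3 4 6

Derivation:
Bit 0: prefix='1' -> emit 'i', reset
Bit 1: prefix='0' (no match yet)
Bit 2: prefix='00' -> emit 'd', reset
Bit 3: prefix='1' -> emit 'i', reset
Bit 4: prefix='0' (no match yet)
Bit 5: prefix='00' -> emit 'd', reset
Bit 6: prefix='0' (no match yet)
Bit 7: prefix='01' -> emit 'l', reset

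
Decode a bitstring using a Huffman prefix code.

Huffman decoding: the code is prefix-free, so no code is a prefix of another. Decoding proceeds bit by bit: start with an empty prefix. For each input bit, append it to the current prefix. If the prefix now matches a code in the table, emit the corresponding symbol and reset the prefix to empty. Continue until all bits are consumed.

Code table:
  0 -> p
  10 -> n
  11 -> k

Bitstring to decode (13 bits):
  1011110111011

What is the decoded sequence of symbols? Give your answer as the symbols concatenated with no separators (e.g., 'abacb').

Answer: nkkpknk

Derivation:
Bit 0: prefix='1' (no match yet)
Bit 1: prefix='10' -> emit 'n', reset
Bit 2: prefix='1' (no match yet)
Bit 3: prefix='11' -> emit 'k', reset
Bit 4: prefix='1' (no match yet)
Bit 5: prefix='11' -> emit 'k', reset
Bit 6: prefix='0' -> emit 'p', reset
Bit 7: prefix='1' (no match yet)
Bit 8: prefix='11' -> emit 'k', reset
Bit 9: prefix='1' (no match yet)
Bit 10: prefix='10' -> emit 'n', reset
Bit 11: prefix='1' (no match yet)
Bit 12: prefix='11' -> emit 'k', reset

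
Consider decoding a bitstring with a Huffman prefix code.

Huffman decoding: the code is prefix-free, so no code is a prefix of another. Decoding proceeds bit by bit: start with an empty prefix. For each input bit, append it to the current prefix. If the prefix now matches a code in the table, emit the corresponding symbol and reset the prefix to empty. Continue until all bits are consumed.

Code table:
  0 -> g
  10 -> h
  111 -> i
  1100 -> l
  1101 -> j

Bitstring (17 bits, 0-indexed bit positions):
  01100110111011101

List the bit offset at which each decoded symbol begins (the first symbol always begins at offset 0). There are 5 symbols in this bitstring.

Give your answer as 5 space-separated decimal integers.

Answer: 0 1 5 9 13

Derivation:
Bit 0: prefix='0' -> emit 'g', reset
Bit 1: prefix='1' (no match yet)
Bit 2: prefix='11' (no match yet)
Bit 3: prefix='110' (no match yet)
Bit 4: prefix='1100' -> emit 'l', reset
Bit 5: prefix='1' (no match yet)
Bit 6: prefix='11' (no match yet)
Bit 7: prefix='110' (no match yet)
Bit 8: prefix='1101' -> emit 'j', reset
Bit 9: prefix='1' (no match yet)
Bit 10: prefix='11' (no match yet)
Bit 11: prefix='110' (no match yet)
Bit 12: prefix='1101' -> emit 'j', reset
Bit 13: prefix='1' (no match yet)
Bit 14: prefix='11' (no match yet)
Bit 15: prefix='110' (no match yet)
Bit 16: prefix='1101' -> emit 'j', reset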